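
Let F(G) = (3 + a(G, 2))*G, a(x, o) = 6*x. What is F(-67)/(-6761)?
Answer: -26733/6761 ≈ -3.9540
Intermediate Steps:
F(G) = G*(3 + 6*G) (F(G) = (3 + 6*G)*G = G*(3 + 6*G))
F(-67)/(-6761) = (3*(-67)*(1 + 2*(-67)))/(-6761) = (3*(-67)*(1 - 134))*(-1/6761) = (3*(-67)*(-133))*(-1/6761) = 26733*(-1/6761) = -26733/6761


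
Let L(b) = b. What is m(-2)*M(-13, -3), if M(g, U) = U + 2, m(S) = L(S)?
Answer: 2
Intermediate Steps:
m(S) = S
M(g, U) = 2 + U
m(-2)*M(-13, -3) = -2*(2 - 3) = -2*(-1) = 2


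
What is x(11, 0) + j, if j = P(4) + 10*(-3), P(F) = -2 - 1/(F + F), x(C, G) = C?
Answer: -169/8 ≈ -21.125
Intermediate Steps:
P(F) = -2 - 1/(2*F)
j = -257/8 (j = (-2 - ½/4) + 10*(-3) = (-2 - ½*¼) - 30 = (-2 - ⅛) - 30 = -17/8 - 30 = -257/8 ≈ -32.125)
x(11, 0) + j = 11 - 257/8 = -169/8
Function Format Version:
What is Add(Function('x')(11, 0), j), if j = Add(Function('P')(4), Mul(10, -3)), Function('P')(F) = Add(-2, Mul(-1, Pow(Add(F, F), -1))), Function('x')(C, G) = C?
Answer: Rational(-169, 8) ≈ -21.125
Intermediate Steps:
Function('P')(F) = Add(-2, Mul(Rational(-1, 2), Pow(F, -1))) (Function('P')(F) = Add(-2, Mul(-1, Pow(Mul(2, F), -1))) = Add(-2, Mul(-1, Mul(Rational(1, 2), Pow(F, -1)))) = Add(-2, Mul(Rational(-1, 2), Pow(F, -1))))
j = Rational(-257, 8) (j = Add(Add(-2, Mul(Rational(-1, 2), Pow(4, -1))), Mul(10, -3)) = Add(Add(-2, Mul(Rational(-1, 2), Rational(1, 4))), -30) = Add(Add(-2, Rational(-1, 8)), -30) = Add(Rational(-17, 8), -30) = Rational(-257, 8) ≈ -32.125)
Add(Function('x')(11, 0), j) = Add(11, Rational(-257, 8)) = Rational(-169, 8)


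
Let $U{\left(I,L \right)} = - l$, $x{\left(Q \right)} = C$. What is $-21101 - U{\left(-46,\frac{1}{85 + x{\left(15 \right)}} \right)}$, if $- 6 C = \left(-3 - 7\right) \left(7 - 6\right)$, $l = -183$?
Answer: $-21284$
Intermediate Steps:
$C = \frac{5}{3}$ ($C = - \frac{\left(-3 - 7\right) \left(7 - 6\right)}{6} = - \frac{\left(-10\right) 1}{6} = \left(- \frac{1}{6}\right) \left(-10\right) = \frac{5}{3} \approx 1.6667$)
$x{\left(Q \right)} = \frac{5}{3}$
$U{\left(I,L \right)} = 183$ ($U{\left(I,L \right)} = \left(-1\right) \left(-183\right) = 183$)
$-21101 - U{\left(-46,\frac{1}{85 + x{\left(15 \right)}} \right)} = -21101 - 183 = -21284$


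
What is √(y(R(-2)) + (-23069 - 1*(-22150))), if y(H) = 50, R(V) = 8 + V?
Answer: I*√869 ≈ 29.479*I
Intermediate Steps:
√(y(R(-2)) + (-23069 - 1*(-22150))) = √(50 + (-23069 - 1*(-22150))) = √(50 + (-23069 + 22150)) = √(50 - 919) = √(-869) = I*√869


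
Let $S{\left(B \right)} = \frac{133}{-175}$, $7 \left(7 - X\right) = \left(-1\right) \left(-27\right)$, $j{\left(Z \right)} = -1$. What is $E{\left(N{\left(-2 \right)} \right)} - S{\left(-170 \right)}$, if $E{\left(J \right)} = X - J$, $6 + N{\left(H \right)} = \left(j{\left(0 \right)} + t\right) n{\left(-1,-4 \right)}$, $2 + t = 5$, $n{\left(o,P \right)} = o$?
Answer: $\frac{2083}{175} \approx 11.903$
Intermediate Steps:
$t = 3$ ($t = -2 + 5 = 3$)
$N{\left(H \right)} = -8$ ($N{\left(H \right)} = -6 + \left(-1 + 3\right) \left(-1\right) = -6 + 2 \left(-1\right) = -6 - 2 = -8$)
$X = \frac{22}{7}$ ($X = 7 - \frac{\left(-1\right) \left(-27\right)}{7} = 7 - \frac{27}{7} = \frac{22}{7} \approx 3.1429$)
$S{\left(B \right)} = - \frac{19}{25}$ ($S{\left(B \right)} = 133 \left(- \frac{1}{175}\right) = - \frac{19}{25}$)
$E{\left(J \right)} = \frac{22}{7} - J$
$E{\left(N{\left(-2 \right)} \right)} - S{\left(-170 \right)} = \left(\frac{22}{7} - -8\right) - - \frac{19}{25} = \left(\frac{22}{7} + 8\right) + \frac{19}{25} = \frac{78}{7} + \frac{19}{25} = \frac{2083}{175}$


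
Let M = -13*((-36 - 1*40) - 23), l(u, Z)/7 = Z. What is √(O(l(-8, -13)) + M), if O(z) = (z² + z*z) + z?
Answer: √17758 ≈ 133.26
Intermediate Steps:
l(u, Z) = 7*Z
M = 1287 (M = -13*((-36 - 40) - 23) = -13*(-76 - 23) = -13*(-99) = 1287)
O(z) = z + 2*z² (O(z) = (z² + z²) + z = 2*z² + z = z + 2*z²)
√(O(l(-8, -13)) + M) = √((7*(-13))*(1 + 2*(7*(-13))) + 1287) = √(-91*(1 + 2*(-91)) + 1287) = √(-91*(1 - 182) + 1287) = √(-91*(-181) + 1287) = √(16471 + 1287) = √17758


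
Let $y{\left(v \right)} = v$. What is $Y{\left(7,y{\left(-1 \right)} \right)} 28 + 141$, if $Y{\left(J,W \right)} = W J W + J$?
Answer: $533$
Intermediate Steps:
$Y{\left(J,W \right)} = J + J W^{2}$ ($Y{\left(J,W \right)} = J W W + J = J W^{2} + J = J + J W^{2}$)
$Y{\left(7,y{\left(-1 \right)} \right)} 28 + 141 = 7 \left(1 + \left(-1\right)^{2}\right) 28 + 141 = 7 \left(1 + 1\right) 28 + 141 = 7 \cdot 2 \cdot 28 + 141 = 14 \cdot 28 + 141 = 392 + 141 = 533$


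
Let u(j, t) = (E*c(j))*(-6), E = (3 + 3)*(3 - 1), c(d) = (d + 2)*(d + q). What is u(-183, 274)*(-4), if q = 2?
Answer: 9435168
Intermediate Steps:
c(d) = (2 + d)² (c(d) = (d + 2)*(d + 2) = (2 + d)*(2 + d) = (2 + d)²)
E = 12 (E = 6*2 = 12)
u(j, t) = -288 - 288*j - 72*j² (u(j, t) = (12*(4 + j² + 4*j))*(-6) = (48 + 12*j² + 48*j)*(-6) = -288 - 288*j - 72*j²)
u(-183, 274)*(-4) = (-288 - 288*(-183) - 72*(-183)²)*(-4) = (-288 + 52704 - 72*33489)*(-4) = (-288 + 52704 - 2411208)*(-4) = -2358792*(-4) = 9435168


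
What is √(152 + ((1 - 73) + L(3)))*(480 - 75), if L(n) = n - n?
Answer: 1620*√5 ≈ 3622.4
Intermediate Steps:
L(n) = 0
√(152 + ((1 - 73) + L(3)))*(480 - 75) = √(152 + ((1 - 73) + 0))*(480 - 75) = √(152 + (-72 + 0))*405 = √(152 - 72)*405 = √80*405 = (4*√5)*405 = 1620*√5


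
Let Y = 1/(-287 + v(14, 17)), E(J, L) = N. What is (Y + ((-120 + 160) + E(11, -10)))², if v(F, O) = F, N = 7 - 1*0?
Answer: 164608900/74529 ≈ 2208.7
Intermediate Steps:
N = 7 (N = 7 + 0 = 7)
E(J, L) = 7
Y = -1/273 (Y = 1/(-287 + 14) = 1/(-273) = -1/273 ≈ -0.0036630)
(Y + ((-120 + 160) + E(11, -10)))² = (-1/273 + ((-120 + 160) + 7))² = (-1/273 + (40 + 7))² = (-1/273 + 47)² = (12830/273)² = 164608900/74529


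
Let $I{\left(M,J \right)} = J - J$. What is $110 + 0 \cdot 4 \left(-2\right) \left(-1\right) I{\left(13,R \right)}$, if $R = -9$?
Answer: $110$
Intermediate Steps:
$I{\left(M,J \right)} = 0$
$110 + 0 \cdot 4 \left(-2\right) \left(-1\right) I{\left(13,R \right)} = 110 + 0 \cdot 4 \left(-2\right) \left(-1\right) 0 = 110 + 0 \left(\left(-8\right) \left(-1\right)\right) 0 = 110 + 0 \cdot 8 \cdot 0 = 110 + 0 \cdot 0 = 110 + 0 = 110$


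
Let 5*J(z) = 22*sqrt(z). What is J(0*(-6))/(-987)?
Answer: 0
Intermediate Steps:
J(z) = 22*sqrt(z)/5 (J(z) = (22*sqrt(z))/5 = 22*sqrt(z)/5)
J(0*(-6))/(-987) = (22*sqrt(0*(-6))/5)/(-987) = (22*sqrt(0)/5)*(-1/987) = ((22/5)*0)*(-1/987) = 0*(-1/987) = 0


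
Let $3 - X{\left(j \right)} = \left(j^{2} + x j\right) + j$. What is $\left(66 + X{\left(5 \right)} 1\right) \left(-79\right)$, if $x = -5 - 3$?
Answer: $-6241$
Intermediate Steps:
$x = -8$ ($x = -5 - 3 = -8$)
$X{\left(j \right)} = 3 - j^{2} + 7 j$ ($X{\left(j \right)} = 3 - \left(\left(j^{2} - 8 j\right) + j\right) = 3 - \left(j^{2} - 7 j\right) = 3 - j^{2} + 7 j$)
$\left(66 + X{\left(5 \right)} 1\right) \left(-79\right) = \left(66 + \left(3 - 5^{2} + 7 \cdot 5\right) 1\right) \left(-79\right) = \left(66 + \left(3 - 25 + 35\right) 1\right) \left(-79\right) = \left(66 + 13 \cdot 1\right) \left(-79\right) = \left(66 + 13\right) \left(-79\right) = 79 \left(-79\right) = -6241$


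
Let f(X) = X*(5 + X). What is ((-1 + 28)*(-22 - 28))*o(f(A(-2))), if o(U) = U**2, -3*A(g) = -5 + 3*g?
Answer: -4089800/3 ≈ -1.3633e+6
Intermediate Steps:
A(g) = 5/3 - g (A(g) = -(-5 + 3*g)/3 = 5/3 - g)
((-1 + 28)*(-22 - 28))*o(f(A(-2))) = ((-1 + 28)*(-22 - 28))*((5/3 - 1*(-2))*(5 + (5/3 - 1*(-2))))**2 = (27*(-50))*((5/3 + 2)*(5 + (5/3 + 2)))**2 = -1350*121*(5 + 11/3)**2/9 = -1350*((11/3)*(26/3))**2 = -1350*(286/9)**2 = -1350*81796/81 = -4089800/3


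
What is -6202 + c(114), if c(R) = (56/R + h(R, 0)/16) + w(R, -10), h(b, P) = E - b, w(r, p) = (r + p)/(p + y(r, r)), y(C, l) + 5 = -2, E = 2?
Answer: -6021973/969 ≈ -6214.6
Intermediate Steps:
y(C, l) = -7 (y(C, l) = -5 - 2 = -7)
w(r, p) = (p + r)/(-7 + p) (w(r, p) = (r + p)/(p - 7) = (p + r)/(-7 + p))
h(b, P) = 2 - b
c(R) = 97/136 + 56/R - 33*R/272 (c(R) = (56/R + (2 - R)/16) + (-10 + R)/(-7 - 10) = (56/R + (2 - R)*(1/16)) + (-10 + R)/(-17) = (56/R + (⅛ - R/16)) - (-10 + R)/17 = (⅛ + 56/R - R/16) + (10/17 - R/17) = 97/136 + 56/R - 33*R/272)
-6202 + c(114) = -6202 + (1/272)*(15232 + 114*(194 - 33*114))/114 = -6202 + (1/272)*(1/114)*(15232 + 114*(194 - 3762)) = -6202 + (1/272)*(1/114)*(15232 + 114*(-3568)) = -6202 + (1/272)*(1/114)*(15232 - 406752) = -6202 + (1/272)*(1/114)*(-391520) = -6202 - 12235/969 = -6021973/969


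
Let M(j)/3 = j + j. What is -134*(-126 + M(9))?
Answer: 9648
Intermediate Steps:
M(j) = 6*j (M(j) = 3*(j + j) = 3*(2*j) = 6*j)
-134*(-126 + M(9)) = -134*(-126 + 6*9) = -134*(-126 + 54) = -134*(-72) = 9648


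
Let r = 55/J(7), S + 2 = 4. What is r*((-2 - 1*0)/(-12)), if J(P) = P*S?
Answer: 55/84 ≈ 0.65476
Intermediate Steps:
S = 2 (S = -2 + 4 = 2)
J(P) = 2*P (J(P) = P*2 = 2*P)
r = 55/14 (r = 55/((2*7)) = 55/14 ≈ 3.9286)
r*((-2 - 1*0)/(-12)) = 55*((-2 - 1*0)/(-12))/14 = 55*((-2 + 0)*(-1/12))/14 = 55*(-2*(-1/12))/14 = (55/14)*(⅙) = 55/84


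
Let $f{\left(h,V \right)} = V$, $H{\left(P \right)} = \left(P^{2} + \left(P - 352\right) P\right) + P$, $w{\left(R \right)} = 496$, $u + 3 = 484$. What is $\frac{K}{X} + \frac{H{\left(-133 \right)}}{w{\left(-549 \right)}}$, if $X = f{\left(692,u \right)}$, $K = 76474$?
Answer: $\frac{77402445}{238576} \approx 324.44$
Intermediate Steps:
$u = 481$ ($u = -3 + 484 = 481$)
$H{\left(P \right)} = P + P^{2} + P \left(-352 + P\right)$ ($H{\left(P \right)} = \left(P^{2} + \left(P - 352\right) P\right) + P = \left(P^{2} + \left(-352 + P\right) P\right) + P = \left(P^{2} + P \left(-352 + P\right)\right) + P = P + P^{2} + P \left(-352 + P\right)$)
$X = 481$
$\frac{K}{X} + \frac{H{\left(-133 \right)}}{w{\left(-549 \right)}} = \frac{76474}{481} + \frac{\left(-133\right) \left(-351 + 2 \left(-133\right)\right)}{496} = 76474 \cdot \frac{1}{481} + - 133 \left(-351 - 266\right) \frac{1}{496} = \frac{76474}{481} + \left(-133\right) \left(-617\right) \frac{1}{496} = \frac{76474}{481} + 82061 \cdot \frac{1}{496} = \frac{76474}{481} + \frac{82061}{496} = \frac{77402445}{238576}$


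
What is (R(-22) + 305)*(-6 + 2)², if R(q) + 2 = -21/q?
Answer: 53496/11 ≈ 4863.3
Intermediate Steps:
R(q) = -2 - 21/q
(R(-22) + 305)*(-6 + 2)² = ((-2 - 21/(-22)) + 305)*(-6 + 2)² = ((-2 - 21*(-1/22)) + 305)*(-4)² = ((-2 + 21/22) + 305)*16 = (-23/22 + 305)*16 = (6687/22)*16 = 53496/11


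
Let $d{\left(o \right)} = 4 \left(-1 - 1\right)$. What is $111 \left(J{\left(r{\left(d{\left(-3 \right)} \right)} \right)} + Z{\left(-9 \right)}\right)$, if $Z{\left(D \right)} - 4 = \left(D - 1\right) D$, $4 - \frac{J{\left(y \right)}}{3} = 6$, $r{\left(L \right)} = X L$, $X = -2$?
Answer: $9768$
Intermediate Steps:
$d{\left(o \right)} = -8$ ($d{\left(o \right)} = 4 \left(-2\right) = -8$)
$r{\left(L \right)} = - 2 L$
$J{\left(y \right)} = -6$ ($J{\left(y \right)} = 12 - 18 = -6$)
$Z{\left(D \right)} = 4 + D \left(-1 + D\right)$ ($Z{\left(D \right)} = 4 + \left(D - 1\right) D = 4 + \left(-1 + D\right) D = 4 + D \left(-1 + D\right)$)
$111 \left(J{\left(r{\left(d{\left(-3 \right)} \right)} \right)} + Z{\left(-9 \right)}\right) = 111 \left(-6 + \left(4 + \left(-9\right)^{2} - -9\right)\right) = 111 \left(-6 + \left(4 + 81 + 9\right)\right) = 111 \left(-6 + 94\right) = 111 \cdot 88 = 9768$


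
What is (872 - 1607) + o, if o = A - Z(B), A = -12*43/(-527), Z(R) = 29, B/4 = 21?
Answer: -402112/527 ≈ -763.02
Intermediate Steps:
B = 84 (B = 4*21 = 84)
A = 516/527 (A = -516*(-1/527) = 516/527 ≈ 0.97913)
o = -14767/527 (o = 516/527 - 1*29 = 516/527 - 29 = -14767/527 ≈ -28.021)
(872 - 1607) + o = (872 - 1607) - 14767/527 = -735 - 14767/527 = -402112/527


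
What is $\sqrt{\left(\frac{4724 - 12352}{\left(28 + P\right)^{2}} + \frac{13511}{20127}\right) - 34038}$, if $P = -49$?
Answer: $\frac{i \sqrt{675974456521913}}{140889} \approx 184.54 i$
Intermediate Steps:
$\sqrt{\left(\frac{4724 - 12352}{\left(28 + P\right)^{2}} + \frac{13511}{20127}\right) - 34038} = \sqrt{\left(\frac{4724 - 12352}{\left(28 - 49\right)^{2}} + \frac{13511}{20127}\right) - 34038} = \sqrt{\left(- \frac{7628}{\left(-21\right)^{2}} + 13511 \cdot \frac{1}{20127}\right) - 34038} = \sqrt{\left(- \frac{7628}{441} + \frac{13511}{20127}\right) - 34038} = \sqrt{- \frac{49190135}{2958669} - 34038} = \sqrt{- \frac{100756365557}{2958669}} = \frac{i \sqrt{675974456521913}}{140889}$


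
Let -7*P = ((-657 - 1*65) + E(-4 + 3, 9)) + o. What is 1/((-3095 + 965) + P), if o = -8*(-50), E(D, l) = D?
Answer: -7/14587 ≈ -0.00047988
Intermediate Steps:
o = 400
P = 323/7 (P = -(((-657 - 1*65) + (-4 + 3)) + 400)/7 = -(((-657 - 65) - 1) + 400)/7 = -((-722 - 1) + 400)/7 = -(-723 + 400)/7 = -⅐*(-323) = 323/7 ≈ 46.143)
1/((-3095 + 965) + P) = 1/((-3095 + 965) + 323/7) = 1/(-2130 + 323/7) = 1/(-14587/7) = -7/14587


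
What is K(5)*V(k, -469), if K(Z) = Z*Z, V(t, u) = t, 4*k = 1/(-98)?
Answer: -25/392 ≈ -0.063776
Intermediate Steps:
k = -1/392 (k = (¼)/(-98) = (¼)*(-1/98) = -1/392 ≈ -0.0025510)
K(Z) = Z²
K(5)*V(k, -469) = 5²*(-1/392) = 25*(-1/392) = -25/392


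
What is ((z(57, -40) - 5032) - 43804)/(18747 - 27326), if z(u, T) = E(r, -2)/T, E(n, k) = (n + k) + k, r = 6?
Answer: 976721/171580 ≈ 5.6925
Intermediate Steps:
E(n, k) = n + 2*k (E(n, k) = (k + n) + k = n + 2*k)
z(u, T) = 2/T (z(u, T) = (6 + 2*(-2))/T = (6 - 4)/T = 2/T)
((z(57, -40) - 5032) - 43804)/(18747 - 27326) = ((2/(-40) - 5032) - 43804)/(18747 - 27326) = ((2*(-1/40) - 5032) - 43804)/(-8579) = ((-1/20 - 5032) - 43804)*(-1/8579) = (-100641/20 - 43804)*(-1/8579) = -976721/20*(-1/8579) = 976721/171580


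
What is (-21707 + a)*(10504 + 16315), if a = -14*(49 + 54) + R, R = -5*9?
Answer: -622039886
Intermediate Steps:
R = -45
a = -1487 (a = -14*(49 + 54) - 45 = -14*103 - 45 = -1442 - 45 = -1487)
(-21707 + a)*(10504 + 16315) = (-21707 - 1487)*(10504 + 16315) = -23194*26819 = -622039886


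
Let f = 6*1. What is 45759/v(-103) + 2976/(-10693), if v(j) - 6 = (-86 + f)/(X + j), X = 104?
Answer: -13230303/21386 ≈ -618.64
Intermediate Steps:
f = 6
v(j) = 6 - 80/(104 + j) (v(j) = 6 + (-86 + 6)/(104 + j) = 6 - 80/(104 + j))
45759/v(-103) + 2976/(-10693) = 45759/((2*(272 + 3*(-103))/(104 - 103))) + 2976/(-10693) = 45759/((2*(272 - 309)/1)) + 2976*(-1/10693) = 45759/((2*1*(-37))) - 2976/10693 = 45759/(-74) - 2976/10693 = 45759*(-1/74) - 2976/10693 = -45759/74 - 2976/10693 = -13230303/21386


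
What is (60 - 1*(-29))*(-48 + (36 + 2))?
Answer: -890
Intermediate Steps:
(60 - 1*(-29))*(-48 + (36 + 2)) = (60 + 29)*(-48 + 38) = 89*(-10) = -890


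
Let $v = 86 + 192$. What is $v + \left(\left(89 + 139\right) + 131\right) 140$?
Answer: $50538$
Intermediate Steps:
$v = 278$
$v + \left(\left(89 + 139\right) + 131\right) 140 = 278 + \left(\left(89 + 139\right) + 131\right) 140 = 278 + \left(228 + 131\right) 140 = 278 + 359 \cdot 140 = 278 + 50260 = 50538$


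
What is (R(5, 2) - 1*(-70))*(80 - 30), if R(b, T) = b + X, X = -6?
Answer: 3450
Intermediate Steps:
R(b, T) = -6 + b (R(b, T) = b - 6 = -6 + b)
(R(5, 2) - 1*(-70))*(80 - 30) = ((-6 + 5) - 1*(-70))*(80 - 30) = (-1 + 70)*50 = 69*50 = 3450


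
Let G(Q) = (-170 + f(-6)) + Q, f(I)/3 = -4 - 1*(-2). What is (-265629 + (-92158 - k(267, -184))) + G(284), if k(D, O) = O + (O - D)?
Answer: -357044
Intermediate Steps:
f(I) = -6 (f(I) = 3*(-4 - 1*(-2)) = 3*(-4 + 2) = 3*(-2) = -6)
k(D, O) = -D + 2*O
G(Q) = -176 + Q (G(Q) = (-170 - 6) + Q = -176 + Q)
(-265629 + (-92158 - k(267, -184))) + G(284) = (-265629 + (-92158 - (-1*267 + 2*(-184)))) + (-176 + 284) = (-265629 + (-92158 - (-267 - 368))) + 108 = (-265629 + (-92158 - 1*(-635))) + 108 = (-265629 + (-92158 + 635)) + 108 = (-265629 - 91523) + 108 = -357152 + 108 = -357044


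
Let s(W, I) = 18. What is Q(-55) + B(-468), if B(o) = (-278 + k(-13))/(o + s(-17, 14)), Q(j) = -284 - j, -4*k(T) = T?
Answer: -411101/1800 ≈ -228.39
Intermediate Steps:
k(T) = -T/4
B(o) = -1099/(4*(18 + o)) (B(o) = (-278 - ¼*(-13))/(o + 18) = (-278 + 13/4)/(18 + o) = -1099/(4*(18 + o)))
Q(-55) + B(-468) = (-284 - 1*(-55)) - 1099/(72 + 4*(-468)) = (-284 + 55) - 1099/(72 - 1872) = -229 - 1099/(-1800) = -229 - 1099*(-1/1800) = -229 + 1099/1800 = -411101/1800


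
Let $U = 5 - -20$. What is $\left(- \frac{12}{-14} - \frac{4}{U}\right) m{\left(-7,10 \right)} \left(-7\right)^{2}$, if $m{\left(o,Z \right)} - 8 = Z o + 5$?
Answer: $- \frac{48678}{25} \approx -1947.1$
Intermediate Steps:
$m{\left(o,Z \right)} = 13 + Z o$ ($m{\left(o,Z \right)} = 8 + \left(Z o + 5\right) = 8 + \left(5 + Z o\right) = 13 + Z o$)
$U = 25$ ($U = 5 + 20 = 25$)
$\left(- \frac{12}{-14} - \frac{4}{U}\right) m{\left(-7,10 \right)} \left(-7\right)^{2} = \left(- \frac{12}{-14} - \frac{4}{25}\right) \left(13 + 10 \left(-7\right)\right) \left(-7\right)^{2} = \left(\left(-12\right) \left(- \frac{1}{14}\right) - \frac{4}{25}\right) \left(13 - 70\right) 49 = \left(\frac{6}{7} - \frac{4}{25}\right) \left(-57\right) 49 = \frac{122}{175} \left(-57\right) 49 = \left(- \frac{6954}{175}\right) 49 = - \frac{48678}{25}$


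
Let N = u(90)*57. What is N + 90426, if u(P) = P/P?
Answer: 90483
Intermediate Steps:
u(P) = 1
N = 57 (N = 1*57 = 57)
N + 90426 = 57 + 90426 = 90483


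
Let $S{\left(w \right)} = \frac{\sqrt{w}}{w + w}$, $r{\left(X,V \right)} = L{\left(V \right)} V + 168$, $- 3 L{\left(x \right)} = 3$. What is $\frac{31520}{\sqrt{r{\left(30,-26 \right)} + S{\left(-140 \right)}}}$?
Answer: $\frac{63040 \sqrt{35}}{\sqrt{27160 - i \sqrt{35}}} \approx 2263.0 + 0.24647 i$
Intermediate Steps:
$L{\left(x \right)} = -1$ ($L{\left(x \right)} = \left(- \frac{1}{3}\right) 3 = -1$)
$r{\left(X,V \right)} = 168 - V$ ($r{\left(X,V \right)} = - V + 168 = 168 - V$)
$S{\left(w \right)} = \frac{1}{2 \sqrt{w}}$ ($S{\left(w \right)} = \frac{\sqrt{w}}{2 w} = \frac{1}{2 w} \sqrt{w} = \frac{1}{2 \sqrt{w}}$)
$\frac{31520}{\sqrt{r{\left(30,-26 \right)} + S{\left(-140 \right)}}} = \frac{31520}{\sqrt{\left(168 - -26\right) + \frac{1}{2 \cdot 2 i \sqrt{35}}}} = \frac{31520}{\sqrt{\left(168 + 26\right) + \frac{\left(- \frac{1}{70}\right) i \sqrt{35}}{2}}} = \frac{31520}{\sqrt{194 - \frac{i \sqrt{35}}{140}}}$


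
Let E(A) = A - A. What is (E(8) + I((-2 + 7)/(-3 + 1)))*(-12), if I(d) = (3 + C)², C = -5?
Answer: -48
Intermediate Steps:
E(A) = 0
I(d) = 4 (I(d) = (3 - 5)² = (-2)² = 4)
(E(8) + I((-2 + 7)/(-3 + 1)))*(-12) = (0 + 4)*(-12) = 4*(-12) = -48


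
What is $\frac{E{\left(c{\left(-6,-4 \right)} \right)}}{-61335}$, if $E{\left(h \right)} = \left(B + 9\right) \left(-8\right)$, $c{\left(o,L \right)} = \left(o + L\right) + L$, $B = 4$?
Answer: $\frac{104}{61335} \approx 0.0016956$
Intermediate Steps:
$c{\left(o,L \right)} = o + 2 L$ ($c{\left(o,L \right)} = \left(L + o\right) + L = o + 2 L$)
$E{\left(h \right)} = -104$ ($E{\left(h \right)} = \left(4 + 9\right) \left(-8\right) = 13 \left(-8\right) = -104$)
$\frac{E{\left(c{\left(-6,-4 \right)} \right)}}{-61335} = - \frac{104}{-61335} = \left(-104\right) \left(- \frac{1}{61335}\right) = \frac{104}{61335}$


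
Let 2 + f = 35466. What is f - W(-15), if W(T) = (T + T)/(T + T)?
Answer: 35463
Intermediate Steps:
f = 35464 (f = -2 + 35466 = 35464)
W(T) = 1 (W(T) = (2*T)/((2*T)) = (2*T)*(1/(2*T)) = 1)
f - W(-15) = 35464 - 1*1 = 35464 - 1 = 35463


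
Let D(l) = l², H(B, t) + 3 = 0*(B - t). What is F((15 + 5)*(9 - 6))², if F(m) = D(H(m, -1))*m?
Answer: 291600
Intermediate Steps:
H(B, t) = -3 (H(B, t) = -3 + 0*(B - t) = -3 + 0 = -3)
F(m) = 9*m (F(m) = (-3)²*m = 9*m)
F((15 + 5)*(9 - 6))² = (9*((15 + 5)*(9 - 6)))² = (9*(20*3))² = (9*60)² = 540² = 291600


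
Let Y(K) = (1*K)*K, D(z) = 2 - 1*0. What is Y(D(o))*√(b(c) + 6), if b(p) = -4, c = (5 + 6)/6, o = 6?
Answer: 4*√2 ≈ 5.6569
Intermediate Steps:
c = 11/6 (c = 11*(⅙) = 11/6 ≈ 1.8333)
D(z) = 2 (D(z) = 2 + 0 = 2)
Y(K) = K² (Y(K) = K*K = K²)
Y(D(o))*√(b(c) + 6) = 2²*√(-4 + 6) = 4*√2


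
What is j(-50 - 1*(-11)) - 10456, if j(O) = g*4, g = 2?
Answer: -10448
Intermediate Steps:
j(O) = 8 (j(O) = 2*4 = 8)
j(-50 - 1*(-11)) - 10456 = 8 - 10456 = -10448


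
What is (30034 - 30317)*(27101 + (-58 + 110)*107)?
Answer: -9244195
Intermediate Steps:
(30034 - 30317)*(27101 + (-58 + 110)*107) = -283*(27101 + 52*107) = -283*(27101 + 5564) = -283*32665 = -9244195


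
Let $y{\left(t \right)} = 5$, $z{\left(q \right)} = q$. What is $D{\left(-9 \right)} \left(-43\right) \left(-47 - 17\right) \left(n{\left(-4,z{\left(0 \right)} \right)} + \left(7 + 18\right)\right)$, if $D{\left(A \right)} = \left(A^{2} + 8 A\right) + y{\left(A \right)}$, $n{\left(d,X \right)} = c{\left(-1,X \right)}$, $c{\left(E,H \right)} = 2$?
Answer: $1040256$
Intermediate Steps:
$n{\left(d,X \right)} = 2$
$D{\left(A \right)} = 5 + A^{2} + 8 A$ ($D{\left(A \right)} = \left(A^{2} + 8 A\right) + 5 = 5 + A^{2} + 8 A$)
$D{\left(-9 \right)} \left(-43\right) \left(-47 - 17\right) \left(n{\left(-4,z{\left(0 \right)} \right)} + \left(7 + 18\right)\right) = \left(5 + \left(-9\right)^{2} + 8 \left(-9\right)\right) \left(-43\right) \left(-47 - 17\right) \left(2 + \left(7 + 18\right)\right) = \left(5 + 81 - 72\right) \left(-43\right) \left(- 64 \left(2 + 25\right)\right) = 14 \left(-43\right) \left(\left(-64\right) 27\right) = \left(-602\right) \left(-1728\right) = 1040256$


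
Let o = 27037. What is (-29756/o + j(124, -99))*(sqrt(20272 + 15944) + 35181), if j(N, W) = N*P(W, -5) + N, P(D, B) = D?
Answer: -11559891891780/27037 - 1971500280*sqrt(1006)/27037 ≈ -4.2987e+8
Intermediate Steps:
j(N, W) = N + N*W (j(N, W) = N*W + N = N + N*W)
(-29756/o + j(124, -99))*(sqrt(20272 + 15944) + 35181) = (-29756/27037 + 124*(1 - 99))*(sqrt(20272 + 15944) + 35181) = (-29756*1/27037 + 124*(-98))*(sqrt(36216) + 35181) = (-29756/27037 - 12152)*(6*sqrt(1006) + 35181) = -328583380*(35181 + 6*sqrt(1006))/27037 = -11559891891780/27037 - 1971500280*sqrt(1006)/27037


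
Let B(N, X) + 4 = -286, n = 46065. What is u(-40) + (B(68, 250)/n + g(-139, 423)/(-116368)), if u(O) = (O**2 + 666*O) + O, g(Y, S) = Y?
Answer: -26888232939457/1072098384 ≈ -25080.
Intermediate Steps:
B(N, X) = -290 (B(N, X) = -4 - 286 = -290)
u(O) = O**2 + 667*O
u(-40) + (B(68, 250)/n + g(-139, 423)/(-116368)) = -40*(667 - 40) + (-290/46065 - 139/(-116368)) = -40*627 + (-290*1/46065 - 139*(-1/116368)) = -25080 + (-58/9213 + 139/116368) = -25080 - 5468737/1072098384 = -26888232939457/1072098384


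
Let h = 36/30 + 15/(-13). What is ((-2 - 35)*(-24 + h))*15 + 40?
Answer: 173347/13 ≈ 13334.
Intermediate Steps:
h = 3/65 (h = 36*(1/30) + 15*(-1/13) = 6/5 - 15/13 = 3/65 ≈ 0.046154)
((-2 - 35)*(-24 + h))*15 + 40 = ((-2 - 35)*(-24 + 3/65))*15 + 40 = -37*(-1557/65)*15 + 40 = (57609/65)*15 + 40 = 172827/13 + 40 = 173347/13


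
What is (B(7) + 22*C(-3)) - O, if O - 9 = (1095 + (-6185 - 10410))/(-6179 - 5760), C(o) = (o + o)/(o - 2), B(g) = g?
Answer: 1379058/59695 ≈ 23.102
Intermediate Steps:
C(o) = 2*o/(-2 + o) (C(o) = (2*o)/(-2 + o) = 2*o/(-2 + o))
O = 122951/11939 (O = 9 + (1095 + (-6185 - 10410))/(-6179 - 5760) = 9 + (1095 - 16595)/(-11939) = 9 - 15500*(-1/11939) = 9 + 15500/11939 = 122951/11939 ≈ 10.298)
(B(7) + 22*C(-3)) - O = (7 + 22*(2*(-3)/(-2 - 3))) - 1*122951/11939 = (7 + 22*(2*(-3)/(-5))) - 122951/11939 = (7 + 22*(2*(-3)*(-⅕))) - 122951/11939 = (7 + 22*(6/5)) - 122951/11939 = (7 + 132/5) - 122951/11939 = 167/5 - 122951/11939 = 1379058/59695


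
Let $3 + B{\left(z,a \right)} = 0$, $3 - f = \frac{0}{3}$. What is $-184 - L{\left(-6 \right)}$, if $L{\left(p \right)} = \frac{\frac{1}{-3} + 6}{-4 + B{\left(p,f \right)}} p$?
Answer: $- \frac{1322}{7} \approx -188.86$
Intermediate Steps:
$f = 3$ ($f = 3 - \frac{0}{3} = 3 - 0 \cdot \frac{1}{3} = 3 - 0 = 3 + 0 = 3$)
$B{\left(z,a \right)} = -3$ ($B{\left(z,a \right)} = -3 + 0 = -3$)
$L{\left(p \right)} = - \frac{17 p}{21}$ ($L{\left(p \right)} = \frac{\frac{1}{-3} + 6}{-4 - 3} p = \frac{- \frac{1}{3} + 6}{-7} p = \frac{17}{3} \left(- \frac{1}{7}\right) p = - \frac{17 p}{21}$)
$-184 - L{\left(-6 \right)} = -184 - \left(- \frac{17}{21}\right) \left(-6\right) = -184 - \frac{34}{7} = - \frac{1322}{7}$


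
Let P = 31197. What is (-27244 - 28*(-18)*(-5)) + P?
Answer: 1433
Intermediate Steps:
(-27244 - 28*(-18)*(-5)) + P = (-27244 - 28*(-18)*(-5)) + 31197 = (-27244 + 504*(-5)) + 31197 = (-27244 - 2520) + 31197 = -29764 + 31197 = 1433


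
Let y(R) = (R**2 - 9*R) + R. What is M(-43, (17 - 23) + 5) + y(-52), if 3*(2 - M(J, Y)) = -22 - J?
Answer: 3115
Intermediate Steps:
M(J, Y) = 28/3 + J/3 (M(J, Y) = 2 - (-22 - J)/3 = 2 + (22/3 + J/3) = 28/3 + J/3)
y(R) = R**2 - 8*R
M(-43, (17 - 23) + 5) + y(-52) = (28/3 + (1/3)*(-43)) - 52*(-8 - 52) = (28/3 - 43/3) - 52*(-60) = -5 + 3120 = 3115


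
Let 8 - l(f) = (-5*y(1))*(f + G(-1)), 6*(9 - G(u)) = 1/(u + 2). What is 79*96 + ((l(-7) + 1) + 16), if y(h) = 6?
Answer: 7664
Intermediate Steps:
G(u) = 9 - 1/(6*(2 + u)) (G(u) = 9 - 1/(6*(u + 2)) = 9 - 1/(6*(2 + u)))
l(f) = 273 + 30*f (l(f) = 8 - (-5*6)*(f + (107 + 54*(-1))/(6*(2 - 1))) = 8 - (-30)*(f + (1/6)*(107 - 54)/1) = 8 - (-30)*(f + (1/6)*1*53) = 8 - (-30)*(f + 53/6) = 8 - (-30)*(53/6 + f) = 8 - (-265 - 30*f) = 8 + (265 + 30*f) = 273 + 30*f)
79*96 + ((l(-7) + 1) + 16) = 79*96 + (((273 + 30*(-7)) + 1) + 16) = 7584 + (((273 - 210) + 1) + 16) = 7584 + ((63 + 1) + 16) = 7584 + (64 + 16) = 7584 + 80 = 7664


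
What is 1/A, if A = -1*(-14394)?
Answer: 1/14394 ≈ 6.9473e-5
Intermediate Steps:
A = 14394
1/A = 1/14394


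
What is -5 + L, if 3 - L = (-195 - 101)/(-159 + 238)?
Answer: 138/79 ≈ 1.7468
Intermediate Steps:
L = 533/79 (L = 3 - (-195 - 101)/(-159 + 238) = 3 - (-296)/79 = 3 - 1*(-296/79) = 3 + 296/79 = 533/79 ≈ 6.7468)
-5 + L = -5 + 533/79 = 138/79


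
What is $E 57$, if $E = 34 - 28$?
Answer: $342$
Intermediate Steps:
$E = 6$
$E 57 = 6 \cdot 57 = 342$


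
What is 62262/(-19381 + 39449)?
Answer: 31131/10034 ≈ 3.1026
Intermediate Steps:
62262/(-19381 + 39449) = 62262/20068 = 62262*(1/20068) = 31131/10034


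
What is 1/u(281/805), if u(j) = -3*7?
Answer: -1/21 ≈ -0.047619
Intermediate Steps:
u(j) = -21
1/u(281/805) = 1/(-21) = -1/21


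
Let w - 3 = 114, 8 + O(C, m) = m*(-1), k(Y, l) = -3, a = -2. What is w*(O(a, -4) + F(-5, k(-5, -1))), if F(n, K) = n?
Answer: -1053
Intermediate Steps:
O(C, m) = -8 - m (O(C, m) = -8 + m*(-1) = -8 - m)
w = 117 (w = 3 + 114 = 117)
w*(O(a, -4) + F(-5, k(-5, -1))) = 117*((-8 - 1*(-4)) - 5) = 117*((-8 + 4) - 5) = 117*(-4 - 5) = 117*(-9) = -1053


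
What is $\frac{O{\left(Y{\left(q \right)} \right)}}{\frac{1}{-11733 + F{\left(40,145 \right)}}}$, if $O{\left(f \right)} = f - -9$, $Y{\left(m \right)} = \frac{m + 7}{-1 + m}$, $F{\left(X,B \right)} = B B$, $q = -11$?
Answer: $\frac{260176}{3} \approx 86725.0$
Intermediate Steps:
$F{\left(X,B \right)} = B^{2}$
$Y{\left(m \right)} = \frac{7 + m}{-1 + m}$
$O{\left(f \right)} = 9 + f$ ($O{\left(f \right)} = f + 9 = 9 + f$)
$\frac{O{\left(Y{\left(q \right)} \right)}}{\frac{1}{-11733 + F{\left(40,145 \right)}}} = \frac{9 + \frac{7 - 11}{-1 - 11}}{\frac{1}{-11733 + 145^{2}}} = \frac{9 + \frac{1}{-12} \left(-4\right)}{\frac{1}{-11733 + 21025}} = \frac{9 - - \frac{1}{3}}{\frac{1}{9292}} = \left(9 + \frac{1}{3}\right) \frac{1}{\frac{1}{9292}} = \frac{28}{3} \cdot 9292 = \frac{260176}{3}$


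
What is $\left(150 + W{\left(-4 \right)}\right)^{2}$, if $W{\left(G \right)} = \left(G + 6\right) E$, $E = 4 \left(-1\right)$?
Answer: $20164$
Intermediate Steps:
$E = -4$
$W{\left(G \right)} = -24 - 4 G$ ($W{\left(G \right)} = \left(G + 6\right) \left(-4\right) = \left(6 + G\right) \left(-4\right) = -24 - 4 G$)
$\left(150 + W{\left(-4 \right)}\right)^{2} = \left(150 - 8\right)^{2} = 142^{2} = 20164$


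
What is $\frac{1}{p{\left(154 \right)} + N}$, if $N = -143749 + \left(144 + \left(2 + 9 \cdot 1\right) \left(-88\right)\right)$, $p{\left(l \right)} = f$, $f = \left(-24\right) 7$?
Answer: $- \frac{1}{144741} \approx -6.9089 \cdot 10^{-6}$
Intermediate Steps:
$f = -168$
$p{\left(l \right)} = -168$
$N = -144573$ ($N = -143749 + \left(144 + \left(2 + 9\right) \left(-88\right)\right) = -143749 + \left(144 + 11 \left(-88\right)\right) = -143749 + \left(144 - 968\right) = -143749 - 824 = -144573$)
$\frac{1}{p{\left(154 \right)} + N} = \frac{1}{-168 - 144573} = \frac{1}{-144741} = - \frac{1}{144741}$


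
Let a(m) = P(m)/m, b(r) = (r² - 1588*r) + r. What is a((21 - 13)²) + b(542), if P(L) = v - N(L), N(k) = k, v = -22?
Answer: -18124523/32 ≈ -5.6639e+5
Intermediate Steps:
b(r) = r² - 1587*r
P(L) = -22 - L
a(m) = (-22 - m)/m
a((21 - 13)²) + b(542) = (-22 - (21 - 13)²)/((21 - 13)²) + 542*(-1587 + 542) = (-22 - 1*8²)/(8²) + 542*(-1045) = (-22 - 1*64)/64 - 566390 = (-22 - 64)/64 - 566390 = (1/64)*(-86) - 566390 = -43/32 - 566390 = -18124523/32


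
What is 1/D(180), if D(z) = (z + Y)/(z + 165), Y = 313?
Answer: 345/493 ≈ 0.69980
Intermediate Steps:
D(z) = (313 + z)/(165 + z) (D(z) = (z + 313)/(z + 165) = (313 + z)/(165 + z))
1/D(180) = 1/((313 + 180)/(165 + 180)) = 1/(493/345) = 345/493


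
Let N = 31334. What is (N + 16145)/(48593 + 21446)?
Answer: 47479/70039 ≈ 0.67789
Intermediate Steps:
(N + 16145)/(48593 + 21446) = (31334 + 16145)/(48593 + 21446) = 47479/70039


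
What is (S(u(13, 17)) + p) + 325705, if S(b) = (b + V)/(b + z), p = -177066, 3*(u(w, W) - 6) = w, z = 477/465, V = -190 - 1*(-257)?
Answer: 392573579/2641 ≈ 1.4865e+5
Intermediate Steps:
V = 67 (V = -190 + 257 = 67)
z = 159/155 (z = 477*(1/465) = 159/155 ≈ 1.0258)
u(w, W) = 6 + w/3
S(b) = (67 + b)/(159/155 + b) (S(b) = (b + 67)/(b + 159/155) = (67 + b)/(159/155 + b))
(S(u(13, 17)) + p) + 325705 = (155*(67 + (6 + (1/3)*13))/(159 + 155*(6 + (1/3)*13)) - 177066) + 325705 = (155*(67 + (6 + 13/3))/(159 + 155*(6 + 13/3)) - 177066) + 325705 = (155*(67 + 31/3)/(159 + 155*(31/3)) - 177066) + 325705 = (155*(232/3)/(159 + 4805/3) - 177066) + 325705 = (155*(232/3)/(5282/3) - 177066) + 325705 = (155*(3/5282)*(232/3) - 177066) + 325705 = (17980/2641 - 177066) + 325705 = -467613326/2641 + 325705 = 392573579/2641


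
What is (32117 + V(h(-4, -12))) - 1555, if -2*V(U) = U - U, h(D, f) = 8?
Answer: 30562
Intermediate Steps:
V(U) = 0 (V(U) = -(U - U)/2 = -½*0 = 0)
(32117 + V(h(-4, -12))) - 1555 = (32117 + 0) - 1555 = 32117 - 1555 = 30562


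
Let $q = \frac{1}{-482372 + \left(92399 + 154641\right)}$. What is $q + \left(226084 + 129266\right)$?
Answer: $\frac{83625226199}{235332} \approx 3.5535 \cdot 10^{5}$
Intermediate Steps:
$q = - \frac{1}{235332}$ ($q = \frac{1}{-482372 + 247040} = \frac{1}{-235332} = - \frac{1}{235332} \approx -4.2493 \cdot 10^{-6}$)
$q + \left(226084 + 129266\right) = - \frac{1}{235332} + \left(226084 + 129266\right) = - \frac{1}{235332} + 355350 = \frac{83625226199}{235332}$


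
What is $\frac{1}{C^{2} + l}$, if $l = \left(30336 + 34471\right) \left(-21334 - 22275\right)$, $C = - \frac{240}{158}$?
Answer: $- \frac{6241}{17638117363183} \approx -3.5384 \cdot 10^{-10}$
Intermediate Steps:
$C = - \frac{120}{79}$ ($C = \left(-240\right) \frac{1}{158} = - \frac{120}{79} \approx -1.519$)
$l = -2826168463$ ($l = 64807 \left(-43609\right) = -2826168463$)
$\frac{1}{C^{2} + l} = \frac{1}{\left(- \frac{120}{79}\right)^{2} - 2826168463} = \frac{1}{\frac{14400}{6241} - 2826168463} = \frac{1}{- \frac{17638117363183}{6241}} = - \frac{6241}{17638117363183}$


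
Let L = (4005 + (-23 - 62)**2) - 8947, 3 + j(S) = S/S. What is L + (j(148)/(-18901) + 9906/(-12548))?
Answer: 270635663237/118584874 ≈ 2282.2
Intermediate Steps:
j(S) = -2 (j(S) = -3 + S/S = -3 + 1 = -2)
L = 2283 (L = (4005 + (-85)**2) - 8947 = (4005 + 7225) - 8947 = 11230 - 8947 = 2283)
L + (j(148)/(-18901) + 9906/(-12548)) = 2283 + (-2/(-18901) + 9906/(-12548)) = 2283 + (-2*(-1/18901) + 9906*(-1/12548)) = 2283 + (2/18901 - 4953/6274) = 2283 - 93604105/118584874 = 270635663237/118584874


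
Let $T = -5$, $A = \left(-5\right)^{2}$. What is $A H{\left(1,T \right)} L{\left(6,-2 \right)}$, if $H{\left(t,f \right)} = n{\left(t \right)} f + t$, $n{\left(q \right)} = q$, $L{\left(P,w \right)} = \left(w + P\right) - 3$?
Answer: $-100$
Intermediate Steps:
$L{\left(P,w \right)} = -3 + P + w$ ($L{\left(P,w \right)} = \left(P + w\right) - 3 = -3 + P + w$)
$A = 25$
$H{\left(t,f \right)} = t + f t$ ($H{\left(t,f \right)} = t f + t = f t + t = t + f t$)
$A H{\left(1,T \right)} L{\left(6,-2 \right)} = 25 \cdot 1 \left(1 - 5\right) \left(-3 + 6 - 2\right) = 25 \cdot 1 \left(-4\right) 1 = 25 \left(-4\right) 1 = \left(-100\right) 1 = -100$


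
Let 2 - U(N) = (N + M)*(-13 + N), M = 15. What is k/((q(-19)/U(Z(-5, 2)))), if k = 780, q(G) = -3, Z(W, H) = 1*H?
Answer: -49140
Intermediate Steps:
Z(W, H) = H
U(N) = 2 - (-13 + N)*(15 + N) (U(N) = 2 - (N + 15)*(-13 + N) = 2 - (15 + N)*(-13 + N) = 2 - (-13 + N)*(15 + N))
k/((q(-19)/U(Z(-5, 2)))) = 780/((-3/(197 - 1*2² - 2*2))) = 780/((-3/(197 - 1*4 - 4))) = 780/((-3/(197 - 4 - 4))) = 780/((-3/189)) = 780/((-3*1/189)) = 780/(-1/63) = 780*(-63) = -49140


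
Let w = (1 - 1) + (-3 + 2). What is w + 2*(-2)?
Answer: -5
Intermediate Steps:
w = -1 (w = 0 - 1 = -1)
w + 2*(-2) = -1 + 2*(-2) = -1 - 4 = -5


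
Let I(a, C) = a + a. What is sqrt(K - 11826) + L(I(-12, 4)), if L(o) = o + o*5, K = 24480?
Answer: -144 + 3*sqrt(1406) ≈ -31.510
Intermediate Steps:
I(a, C) = 2*a
L(o) = 6*o (L(o) = o + 5*o = 6*o)
sqrt(K - 11826) + L(I(-12, 4)) = sqrt(24480 - 11826) + 6*(2*(-12)) = sqrt(12654) + 6*(-24) = 3*sqrt(1406) - 144 = -144 + 3*sqrt(1406)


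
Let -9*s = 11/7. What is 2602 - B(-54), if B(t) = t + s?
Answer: 167339/63 ≈ 2656.2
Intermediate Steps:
s = -11/63 (s = -11/(9*7) = -⅑*11/7 = -11/63 ≈ -0.17460)
B(t) = -11/63 + t (B(t) = t - 11/63 = -11/63 + t)
2602 - B(-54) = 2602 - (-11/63 - 54) = 2602 - 1*(-3413/63) = 2602 + 3413/63 = 167339/63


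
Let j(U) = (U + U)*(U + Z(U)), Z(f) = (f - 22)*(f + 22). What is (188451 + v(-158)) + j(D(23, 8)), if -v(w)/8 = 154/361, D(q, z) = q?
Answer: 69158787/361 ≈ 1.9158e+5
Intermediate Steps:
Z(f) = (-22 + f)*(22 + f)
v(w) = -1232/361
j(U) = 2*U*(-484 + U + U²) (j(U) = (U + U)*(U + (-484 + U²)) = (2*U)*(-484 + U + U²) = 2*U*(-484 + U + U²))
(188451 + v(-158)) + j(D(23, 8)) = (188451 - 1232/361) + 2*23*(-484 + 23 + 23²) = 68029579/361 + 2*23*(-484 + 23 + 529) = 68029579/361 + 2*23*68 = 68029579/361 + 3128 = 69158787/361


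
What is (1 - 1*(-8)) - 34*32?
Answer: -1079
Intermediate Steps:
(1 - 1*(-8)) - 34*32 = (1 + 8) - 1088 = 9 - 1088 = -1079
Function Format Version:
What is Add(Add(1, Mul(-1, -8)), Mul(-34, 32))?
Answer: -1079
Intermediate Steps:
Add(Add(1, Mul(-1, -8)), Mul(-34, 32)) = Add(Add(1, 8), -1088) = Add(9, -1088) = -1079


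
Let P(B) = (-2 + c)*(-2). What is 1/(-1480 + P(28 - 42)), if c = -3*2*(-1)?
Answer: -1/1488 ≈ -0.00067204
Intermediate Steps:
c = 6 (c = -6*(-1) = 6)
P(B) = -8 (P(B) = (-2 + 6)*(-2) = 4*(-2) = -8)
1/(-1480 + P(28 - 42)) = 1/(-1480 - 8) = 1/(-1488) = -1/1488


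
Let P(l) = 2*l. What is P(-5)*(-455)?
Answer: 4550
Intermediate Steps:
P(-5)*(-455) = (2*(-5))*(-455) = -10*(-455) = 4550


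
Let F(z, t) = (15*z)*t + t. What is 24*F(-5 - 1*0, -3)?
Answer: 5328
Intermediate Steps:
F(z, t) = t + 15*t*z (F(z, t) = 15*t*z + t = t + 15*t*z)
24*F(-5 - 1*0, -3) = 24*(-3*(1 + 15*(-5 - 1*0))) = 24*(-3*(1 + 15*(-5 + 0))) = 24*(-3*(1 + 15*(-5))) = 24*(-3*(1 - 75)) = 24*(-3*(-74)) = 24*222 = 5328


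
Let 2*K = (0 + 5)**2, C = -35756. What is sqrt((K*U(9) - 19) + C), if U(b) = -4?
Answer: 5*I*sqrt(1433) ≈ 189.27*I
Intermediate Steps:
K = 25/2 (K = (0 + 5)**2/2 = (1/2)*5**2 = (1/2)*25 = 25/2 ≈ 12.500)
sqrt((K*U(9) - 19) + C) = sqrt(((25/2)*(-4) - 19) - 35756) = sqrt((-50 - 19) - 35756) = sqrt(-69 - 35756) = sqrt(-35825) = 5*I*sqrt(1433)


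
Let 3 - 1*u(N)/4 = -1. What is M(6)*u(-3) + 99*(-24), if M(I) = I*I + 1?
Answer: -1784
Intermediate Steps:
M(I) = 1 + I² (M(I) = I² + 1 = 1 + I²)
u(N) = 16 (u(N) = 12 - 4*(-1) = 12 + 4 = 16)
M(6)*u(-3) + 99*(-24) = (1 + 6²)*16 + 99*(-24) = (1 + 36)*16 - 2376 = 37*16 - 2376 = 592 - 2376 = -1784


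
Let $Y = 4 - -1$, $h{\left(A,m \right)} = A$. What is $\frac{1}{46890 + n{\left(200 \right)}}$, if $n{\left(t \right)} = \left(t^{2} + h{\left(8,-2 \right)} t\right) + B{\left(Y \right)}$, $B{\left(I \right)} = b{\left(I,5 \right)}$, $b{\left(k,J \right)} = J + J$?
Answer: $\frac{1}{88500} \approx 1.1299 \cdot 10^{-5}$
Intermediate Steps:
$b{\left(k,J \right)} = 2 J$
$Y = 5$ ($Y = 4 + 1 = 5$)
$B{\left(I \right)} = 10$ ($B{\left(I \right)} = 2 \cdot 5 = 10$)
$n{\left(t \right)} = 10 + t^{2} + 8 t$ ($n{\left(t \right)} = \left(t^{2} + 8 t\right) + 10 = 10 + t^{2} + 8 t$)
$\frac{1}{46890 + n{\left(200 \right)}} = \frac{1}{46890 + \left(10 + 200^{2} + 8 \cdot 200\right)} = \frac{1}{46890 + \left(10 + 40000 + 1600\right)} = \frac{1}{46890 + 41610} = \frac{1}{88500}$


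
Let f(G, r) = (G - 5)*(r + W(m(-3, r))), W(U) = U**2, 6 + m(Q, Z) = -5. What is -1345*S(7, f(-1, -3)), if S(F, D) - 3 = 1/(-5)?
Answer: -3766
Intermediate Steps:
m(Q, Z) = -11 (m(Q, Z) = -6 - 5 = -11)
f(G, r) = (-5 + G)*(121 + r) (f(G, r) = (G - 5)*(r + (-11)**2) = (-5 + G)*(r + 121) = (-5 + G)*(121 + r))
S(F, D) = 14/5 (S(F, D) = 3 + 1/(-5) = 3 - 1/5 = 14/5)
-1345*S(7, f(-1, -3)) = -1345*14/5 = -3766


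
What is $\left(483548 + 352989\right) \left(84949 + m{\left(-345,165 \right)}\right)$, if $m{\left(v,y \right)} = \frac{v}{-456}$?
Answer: $\frac{10801669406931}{152} \approx 7.1064 \cdot 10^{10}$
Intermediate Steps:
$m{\left(v,y \right)} = - \frac{v}{456}$ ($m{\left(v,y \right)} = v \left(- \frac{1}{456}\right) = - \frac{v}{456}$)
$\left(483548 + 352989\right) \left(84949 + m{\left(-345,165 \right)}\right) = \left(483548 + 352989\right) \left(84949 - - \frac{115}{152}\right) = 836537 \left(84949 + \frac{115}{152}\right) = 836537 \cdot \frac{12912363}{152} = \frac{10801669406931}{152}$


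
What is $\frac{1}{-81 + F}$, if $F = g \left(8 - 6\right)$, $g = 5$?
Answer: $- \frac{1}{71} \approx -0.014085$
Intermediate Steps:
$F = 10$ ($F = 5 \left(8 - 6\right) = 5 \cdot 2 = 10$)
$\frac{1}{-81 + F} = \frac{1}{-81 + 10} = \frac{1}{-71} = - \frac{1}{71}$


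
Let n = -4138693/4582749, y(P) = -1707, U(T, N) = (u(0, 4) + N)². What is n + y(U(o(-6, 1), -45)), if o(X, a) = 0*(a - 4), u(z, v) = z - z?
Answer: -7826891236/4582749 ≈ -1707.9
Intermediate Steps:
u(z, v) = 0
o(X, a) = 0 (o(X, a) = 0*(-4 + a) = 0)
U(T, N) = N² (U(T, N) = (0 + N)² = N²)
n = -4138693/4582749 (n = -4138693*1/4582749 = -4138693/4582749 ≈ -0.90310)
n + y(U(o(-6, 1), -45)) = -4138693/4582749 - 1707 = -7826891236/4582749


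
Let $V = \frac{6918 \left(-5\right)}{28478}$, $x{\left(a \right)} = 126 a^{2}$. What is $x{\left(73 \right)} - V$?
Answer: $\frac{9560850801}{14239} \approx 6.7146 \cdot 10^{5}$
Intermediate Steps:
$V = - \frac{17295}{14239}$ ($V = \left(-34590\right) \frac{1}{28478} = - \frac{17295}{14239} \approx -1.2146$)
$x{\left(73 \right)} - V = 126 \cdot 73^{2} - - \frac{17295}{14239} = 126 \cdot 5329 + \frac{17295}{14239} = 671454 + \frac{17295}{14239} = \frac{9560850801}{14239}$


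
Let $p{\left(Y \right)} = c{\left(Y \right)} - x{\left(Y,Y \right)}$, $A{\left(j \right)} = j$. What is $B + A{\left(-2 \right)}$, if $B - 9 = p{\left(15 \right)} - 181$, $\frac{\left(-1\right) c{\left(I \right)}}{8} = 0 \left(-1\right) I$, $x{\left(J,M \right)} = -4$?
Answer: $-170$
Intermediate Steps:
$c{\left(I \right)} = 0$ ($c{\left(I \right)} = - 8 \cdot 0 \left(-1\right) I = - 8 \cdot 0 I = \left(-8\right) 0 = 0$)
$p{\left(Y \right)} = 4$ ($p{\left(Y \right)} = 0 - -4 = 0 + 4 = 4$)
$B = -168$ ($B = 9 + \left(4 - 181\right) = 9 - 177 = -168$)
$B + A{\left(-2 \right)} = -168 - 2 = -170$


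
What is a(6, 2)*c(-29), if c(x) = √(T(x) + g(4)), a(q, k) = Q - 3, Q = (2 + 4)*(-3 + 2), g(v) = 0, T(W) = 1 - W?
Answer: -9*√30 ≈ -49.295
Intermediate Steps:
Q = -6 (Q = 6*(-1) = -6)
a(q, k) = -9 (a(q, k) = -6 - 3 = -9)
c(x) = √(1 - x) (c(x) = √((1 - x) + 0) = √(1 - x))
a(6, 2)*c(-29) = -9*√(1 - 1*(-29)) = -9*√(1 + 29) = -9*√30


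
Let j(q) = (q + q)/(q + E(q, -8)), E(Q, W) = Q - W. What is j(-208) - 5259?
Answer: -268157/51 ≈ -5258.0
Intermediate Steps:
j(q) = 2*q/(8 + 2*q) (j(q) = (q + q)/(q + (q - 1*(-8))) = (2*q)/(q + (q + 8)) = (2*q)/(q + (8 + q)) = (2*q)/(8 + 2*q) = 2*q/(8 + 2*q))
j(-208) - 5259 = -208/(4 - 208) - 5259 = -208/(-204) - 5259 = -208*(-1/204) - 5259 = 52/51 - 5259 = -268157/51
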